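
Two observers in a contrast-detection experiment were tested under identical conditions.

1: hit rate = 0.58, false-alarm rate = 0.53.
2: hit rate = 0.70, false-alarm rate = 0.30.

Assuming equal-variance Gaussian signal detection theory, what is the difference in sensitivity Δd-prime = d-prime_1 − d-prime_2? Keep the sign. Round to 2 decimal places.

1: z(0.58) = 0.202, z(0.53) = 0.075, d' = 0.127
2: z(0.70) = 0.524, z(0.30) = -0.524, d' = 1.048
Δd' = d'_1 − d'_2 = 0.127 − 1.048 = -0.921
2 has the higher sensitivity.

Δd-prime = -0.92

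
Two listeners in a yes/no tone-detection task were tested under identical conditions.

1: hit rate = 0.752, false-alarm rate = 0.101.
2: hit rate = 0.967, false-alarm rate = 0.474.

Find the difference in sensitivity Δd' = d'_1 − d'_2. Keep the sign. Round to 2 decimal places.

Δd' = 0.05

1: z(0.752) = 0.681, z(0.101) = -1.276, d' = 1.957
2: z(0.967) = 1.838, z(0.474) = -0.065, d' = 1.903
Δd' = d'_1 − d'_2 = 1.957 − 1.903 = 0.054
1 has the higher sensitivity.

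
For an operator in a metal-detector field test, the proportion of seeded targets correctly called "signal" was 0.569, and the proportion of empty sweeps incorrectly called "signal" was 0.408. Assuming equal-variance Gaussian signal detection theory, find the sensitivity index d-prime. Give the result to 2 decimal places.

z(0.569) = 0.174, z(0.408) = -0.233
d' = z(H) − z(FA) = 0.174 − (-0.233) = 0.407

d-prime = 0.41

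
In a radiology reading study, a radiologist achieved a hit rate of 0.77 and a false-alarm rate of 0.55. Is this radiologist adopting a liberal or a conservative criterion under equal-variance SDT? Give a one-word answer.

liberal

z(H) = 0.739, z(FA) = 0.126
c = −½·(z(H) + z(FA)) = -0.4325
c < 0 → liberal criterion (biased toward responding “yes”).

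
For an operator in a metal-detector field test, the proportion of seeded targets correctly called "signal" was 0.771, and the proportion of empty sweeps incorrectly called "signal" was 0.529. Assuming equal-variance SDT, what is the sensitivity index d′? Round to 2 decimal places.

z(0.771) = 0.7421, z(0.529) = 0.0728
d' = z(H) − z(FA) = 0.7421 − 0.0728 = 0.6693

d′ = 0.67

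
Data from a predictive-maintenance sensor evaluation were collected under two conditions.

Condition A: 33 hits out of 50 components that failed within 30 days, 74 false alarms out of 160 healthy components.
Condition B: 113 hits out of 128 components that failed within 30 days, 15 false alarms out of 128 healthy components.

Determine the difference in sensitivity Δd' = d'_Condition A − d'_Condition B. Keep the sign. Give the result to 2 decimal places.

Condition A: z(0.6600) = 0.412, z(0.4625) = -0.094, d' = 0.506
Condition B: z(0.8828) = 1.189, z(0.1172) = -1.189, d' = 2.378
Δd' = d'_Condition A − d'_Condition B = 0.506 − 2.378 = -1.872
Condition B has the higher sensitivity.

Δd' = -1.87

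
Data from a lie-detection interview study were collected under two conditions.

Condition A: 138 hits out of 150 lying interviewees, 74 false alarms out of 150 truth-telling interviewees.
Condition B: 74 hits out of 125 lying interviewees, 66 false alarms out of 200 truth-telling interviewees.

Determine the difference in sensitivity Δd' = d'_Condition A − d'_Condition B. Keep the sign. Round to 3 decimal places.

Δd' = 0.749

Condition A: z(0.9200) = 1.4051, z(0.4933) = -0.0168, d' = 1.4219
Condition B: z(0.5920) = 0.2327, z(0.3300) = -0.4399, d' = 0.6726
Δd' = d'_Condition A − d'_Condition B = 1.4219 − 0.6726 = 0.7493
Condition A has the higher sensitivity.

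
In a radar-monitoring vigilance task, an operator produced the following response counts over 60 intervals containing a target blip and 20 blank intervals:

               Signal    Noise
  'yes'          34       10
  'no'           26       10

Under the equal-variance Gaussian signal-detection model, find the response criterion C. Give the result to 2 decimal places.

C = -0.08

H = 34/60 = 0.5667
FA = 10/20 = 0.5000
z(0.5667) = 0.168, z(0.5000) = 0.000
c = −½·[z(H) + z(FA)] = −0.5 × (0.168 + 0.000) = -0.084
c < 0: the operator has a liberal response bias.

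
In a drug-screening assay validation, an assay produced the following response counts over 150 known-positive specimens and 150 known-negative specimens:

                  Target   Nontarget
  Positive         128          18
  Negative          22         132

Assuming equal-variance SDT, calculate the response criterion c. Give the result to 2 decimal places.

c = 0.06

H = 128/150 = 0.8533
FA = 18/150 = 0.1200
z(H) = 1.051
z(FA) = -1.175
c = −½·[z(H) + z(FA)] = −0.5 × (1.051 + (-1.175)) = 0.062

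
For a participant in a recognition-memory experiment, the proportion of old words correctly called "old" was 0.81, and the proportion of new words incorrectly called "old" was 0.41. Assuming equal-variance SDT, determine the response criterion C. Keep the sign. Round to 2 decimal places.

C = -0.33

z(0.81) = 0.878, z(0.41) = -0.228
c = −½·[z(H) + z(FA)] = −0.5 × (0.878 + (-0.228)) = -0.325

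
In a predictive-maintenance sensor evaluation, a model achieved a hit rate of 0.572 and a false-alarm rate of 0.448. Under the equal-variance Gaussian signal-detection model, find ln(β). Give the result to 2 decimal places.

z(H) = z(0.572) = 0.181
z(FA) = z(0.448) = -0.131
ln β = −½·[z(H)² − z(FA)²] = −0.5 × (0.033 − 0.017) = -0.008

ln β = -0.01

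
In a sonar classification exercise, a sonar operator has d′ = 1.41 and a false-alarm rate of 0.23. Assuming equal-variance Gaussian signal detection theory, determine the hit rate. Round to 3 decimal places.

hit rate = 0.749

z(false-alarm rate) = z(0.23) = -0.7388
z(H) = z(FA) + d' = -0.7388 + 1.41 = 0.6712
hit rate = Φ(0.6712) = 0.7490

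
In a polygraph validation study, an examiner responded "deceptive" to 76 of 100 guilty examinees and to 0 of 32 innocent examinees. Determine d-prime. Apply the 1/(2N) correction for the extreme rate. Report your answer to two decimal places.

d-prime = 2.86

The false-alarm rate is 0/32 = 0, so apply the 1/(2N) correction: FA → 1/(2·32) = 0.01562.
z(H) = z(0.76000) = 0.706
z(FA) = z(0.01562) = -2.154
d' = 0.706 − (-2.154) = 2.860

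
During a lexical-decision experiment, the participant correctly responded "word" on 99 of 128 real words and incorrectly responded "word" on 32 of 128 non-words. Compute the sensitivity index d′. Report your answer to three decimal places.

H = 99/128 = 0.7734
FA = 32/128 = 0.2500
Φ⁻¹(H) = Φ⁻¹(0.7734) = 0.7501
Φ⁻¹(FA) = Φ⁻¹(0.2500) = -0.6745
d' = z(H) − z(FA) = 0.7501 − (-0.6745) = 1.4246

d′ = 1.425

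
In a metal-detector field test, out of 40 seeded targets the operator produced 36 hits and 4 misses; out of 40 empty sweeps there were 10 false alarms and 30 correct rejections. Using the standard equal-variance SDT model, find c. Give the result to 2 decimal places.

H = 36/40 = 0.9000
FA = 10/40 = 0.2500
Φ⁻¹(H) = Φ⁻¹(0.9000) = 1.2816
Φ⁻¹(FA) = Φ⁻¹(0.2500) = -0.6745
c = −½·[z(H) + z(FA)] = −0.5 × (1.2816 + (-0.6745)) = -0.30355
c < 0: the operator has a liberal response bias.

c = -0.30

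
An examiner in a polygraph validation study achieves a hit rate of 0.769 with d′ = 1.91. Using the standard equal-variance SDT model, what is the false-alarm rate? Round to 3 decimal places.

z(hit rate) = z(0.769) = 0.7356
z(FA) = z(H) − d' = 0.7356 − 1.91 = -1.1744
false-alarm rate = Φ(-1.1744) = 0.1201

false-alarm rate = 0.120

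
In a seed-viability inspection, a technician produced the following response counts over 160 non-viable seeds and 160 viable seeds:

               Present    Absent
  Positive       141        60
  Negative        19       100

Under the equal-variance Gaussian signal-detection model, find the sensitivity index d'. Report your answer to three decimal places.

d' = 1.500

H = 141/160 = 0.8812
FA = 60/160 = 0.3750
Φ⁻¹(H) = 1.1810
Φ⁻¹(FA) = -0.3186
d' = z(H) − z(FA) = 1.1810 − (-0.3186) = 1.4996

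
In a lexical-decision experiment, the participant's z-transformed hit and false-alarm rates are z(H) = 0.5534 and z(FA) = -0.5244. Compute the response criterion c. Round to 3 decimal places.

c = -0.015

c = −½·[z(H) + z(FA)] = −½·(0.5534 + (-0.5244)) = -0.0145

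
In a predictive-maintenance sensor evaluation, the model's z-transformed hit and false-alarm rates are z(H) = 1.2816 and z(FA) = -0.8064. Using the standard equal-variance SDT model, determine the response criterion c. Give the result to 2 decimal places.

c = −½·[z(H) + z(FA)] = −½·(1.2816 + (-0.8064)) = -0.2376

c = -0.24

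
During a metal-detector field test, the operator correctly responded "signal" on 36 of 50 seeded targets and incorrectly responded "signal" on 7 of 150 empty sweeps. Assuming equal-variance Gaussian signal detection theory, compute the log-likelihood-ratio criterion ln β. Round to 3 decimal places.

H = 36/50 = 0.7200
FA = 7/150 = 0.0467
Φ⁻¹(H) = Φ⁻¹(0.7200) = 0.5828
Φ⁻¹(FA) = Φ⁻¹(0.0467) = -1.6777
ln β = −½·[z(H)² − z(FA)²] = −0.5 × (0.3397 − 2.8147) = 1.2375

ln β = 1.238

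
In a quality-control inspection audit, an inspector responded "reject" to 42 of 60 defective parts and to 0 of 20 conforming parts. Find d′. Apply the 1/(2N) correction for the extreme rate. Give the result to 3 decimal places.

d′ = 2.484

The false-alarm rate is 0/20 = 0, so apply the 1/(2N) correction: FA → 1/(2·20) = 0.02500.
z(H) = z(0.70000) = 0.5244
z(FA) = z(0.02500) = -1.9600
d' = 0.5244 − (-1.9600) = 2.4844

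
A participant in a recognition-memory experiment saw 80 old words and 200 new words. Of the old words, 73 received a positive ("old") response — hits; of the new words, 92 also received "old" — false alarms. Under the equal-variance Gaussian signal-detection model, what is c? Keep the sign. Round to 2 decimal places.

H = 73/80 = 0.9125
FA = 92/200 = 0.4600
z(H) = z(0.9125) = 1.3563
z(FA) = z(0.4600) = -0.1004
c = −½·[z(H) + z(FA)] = −0.5 × (1.3563 + (-0.1004)) = -0.62795

c = -0.63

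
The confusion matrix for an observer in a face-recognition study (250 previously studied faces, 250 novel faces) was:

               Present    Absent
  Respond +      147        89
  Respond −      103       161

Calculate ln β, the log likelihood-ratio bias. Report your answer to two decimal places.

ln β = 0.04

H = 147/250 = 0.5880
FA = 89/250 = 0.3560
z(H) = 0.222
z(FA) = -0.369
ln β = −½·[z(H)² − z(FA)²] = −0.5 × (0.049 − 0.136) = 0.0435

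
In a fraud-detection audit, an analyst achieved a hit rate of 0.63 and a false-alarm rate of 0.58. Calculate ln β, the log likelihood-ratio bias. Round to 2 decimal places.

ln β = -0.03

z(H) = z(0.63) = 0.332
z(FA) = z(0.58) = 0.202
ln β = −½·[z(H)² − z(FA)²] = −0.5 × (0.110 − 0.041) = -0.0345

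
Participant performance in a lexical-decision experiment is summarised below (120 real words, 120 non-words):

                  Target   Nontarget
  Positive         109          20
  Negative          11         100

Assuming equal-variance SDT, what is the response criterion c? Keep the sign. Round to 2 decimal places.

c = -0.18

H = 109/120 = 0.9083
FA = 20/120 = 0.1667
Φ⁻¹(H) = Φ⁻¹(0.9083) = 1.3304
Φ⁻¹(FA) = Φ⁻¹(0.1667) = -0.9673
c = −½·[z(H) + z(FA)] = −0.5 × (1.3304 + (-0.9673)) = -0.18155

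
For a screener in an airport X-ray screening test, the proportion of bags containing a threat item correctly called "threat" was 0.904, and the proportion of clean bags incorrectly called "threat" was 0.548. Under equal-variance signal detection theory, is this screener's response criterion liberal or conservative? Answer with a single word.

liberal

z(H) = 1.305, z(FA) = 0.121
c = −½·(z(H) + z(FA)) = -0.713
c < 0 → liberal criterion (biased toward responding “yes”).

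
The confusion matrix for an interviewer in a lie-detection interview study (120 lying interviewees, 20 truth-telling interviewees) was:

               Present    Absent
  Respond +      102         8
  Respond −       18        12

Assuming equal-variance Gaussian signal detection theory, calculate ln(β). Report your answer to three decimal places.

H = 102/120 = 0.8500
FA = 8/20 = 0.4000
Φ⁻¹(H) = 1.0364
Φ⁻¹(FA) = -0.2533
ln β = −½·[z(H)² − z(FA)²] = −0.5 × (1.0741 − 0.0642) = -0.50495

ln β = -0.505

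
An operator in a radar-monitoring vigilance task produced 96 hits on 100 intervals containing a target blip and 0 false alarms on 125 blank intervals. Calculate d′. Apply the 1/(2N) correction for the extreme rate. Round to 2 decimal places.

d′ = 4.40

The false-alarm rate is 0/125 = 0, so apply the 1/(2N) correction: FA → 1/(2·125) = 0.00400.
z(H) = z(0.96000) = 1.751
z(FA) = z(0.00400) = -2.652
d' = 1.751 − (-2.652) = 4.403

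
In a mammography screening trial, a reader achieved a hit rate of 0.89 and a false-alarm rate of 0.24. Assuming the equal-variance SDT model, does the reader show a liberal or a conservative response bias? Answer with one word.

z(H) = 1.227, z(FA) = -0.706
c = −½·(z(H) + z(FA)) = -0.2605
c < 0 → liberal criterion (biased toward responding “yes”).

liberal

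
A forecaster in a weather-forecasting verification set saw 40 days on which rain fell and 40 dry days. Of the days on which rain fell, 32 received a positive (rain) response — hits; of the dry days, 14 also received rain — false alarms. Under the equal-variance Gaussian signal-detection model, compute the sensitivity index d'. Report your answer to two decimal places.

d' = 1.23

H = 32/40 = 0.8000
FA = 14/40 = 0.3500
Φ⁻¹(0.8000) = 0.8416, Φ⁻¹(0.3500) = -0.3853
d' = z(H) − z(FA) = 0.8416 − (-0.3853) = 1.2269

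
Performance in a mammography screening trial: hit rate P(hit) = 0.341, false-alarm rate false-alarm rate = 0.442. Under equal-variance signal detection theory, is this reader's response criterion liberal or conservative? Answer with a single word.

z(H) = -0.410, z(FA) = -0.146
c = −½·(z(H) + z(FA)) = 0.278
c > 0 → conservative criterion (biased toward responding “no”).

conservative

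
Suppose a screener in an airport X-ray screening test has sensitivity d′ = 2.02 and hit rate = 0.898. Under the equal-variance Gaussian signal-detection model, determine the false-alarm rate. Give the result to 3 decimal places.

z(hit rate) = z(0.898) = 1.2702
z(FA) = z(H) − d' = 1.2702 − 2.02 = -0.7498
false-alarm rate = Φ(-0.7498) = 0.2267

false-alarm rate = 0.227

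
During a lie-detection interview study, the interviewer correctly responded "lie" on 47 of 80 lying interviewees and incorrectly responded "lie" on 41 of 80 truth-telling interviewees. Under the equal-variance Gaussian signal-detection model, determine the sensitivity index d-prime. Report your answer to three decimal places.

H = 47/80 = 0.5875
FA = 41/80 = 0.5125
z(H) = 0.2211
z(FA) = 0.0313
d' = z(H) − z(FA) = 0.2211 − 0.0313 = 0.1898

d-prime = 0.190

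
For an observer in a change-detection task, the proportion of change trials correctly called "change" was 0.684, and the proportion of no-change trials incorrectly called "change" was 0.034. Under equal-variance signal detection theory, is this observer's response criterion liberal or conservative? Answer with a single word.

z(H) = 0.479, z(FA) = -1.825
c = −½·(z(H) + z(FA)) = 0.673
c > 0 → conservative criterion (biased toward responding “no”).

conservative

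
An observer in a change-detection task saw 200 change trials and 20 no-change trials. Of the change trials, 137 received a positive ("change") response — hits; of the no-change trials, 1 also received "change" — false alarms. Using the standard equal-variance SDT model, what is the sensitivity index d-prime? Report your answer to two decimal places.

d-prime = 2.13

H = 137/200 = 0.6850
FA = 1/20 = 0.0500
Φ⁻¹(0.6850) = 0.482, Φ⁻¹(0.0500) = -1.645
d' = z(H) − z(FA) = 0.482 − (-1.645) = 2.127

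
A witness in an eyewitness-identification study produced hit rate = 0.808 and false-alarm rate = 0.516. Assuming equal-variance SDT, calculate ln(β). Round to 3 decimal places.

ln β = -0.378

z(H) = z(0.808) = 0.8705
z(FA) = z(0.516) = 0.0401
ln β = −½·[z(H)² − z(FA)²] = −0.5 × (0.7578 − 0.0016) = -0.3781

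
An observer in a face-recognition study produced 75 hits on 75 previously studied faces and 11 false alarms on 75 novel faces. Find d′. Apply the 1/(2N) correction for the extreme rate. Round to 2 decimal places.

d′ = 3.53

The hit rate is 75/75 = 1, so apply the 1/(2N) correction: H → 1 − 1/(2·75) = 0.99333.
z(H) = z(0.99333) = 2.475
z(FA) = z(0.14667) = -1.051
d' = 2.475 − (-1.051) = 3.526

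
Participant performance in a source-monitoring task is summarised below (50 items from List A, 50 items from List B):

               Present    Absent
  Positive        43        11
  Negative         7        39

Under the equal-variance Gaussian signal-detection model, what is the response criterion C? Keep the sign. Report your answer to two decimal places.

H = 43/50 = 0.8600
FA = 11/50 = 0.2200
z(H) = z(0.8600) = 1.080
z(FA) = z(0.2200) = -0.772
c = −½·[z(H) + z(FA)] = −0.5 × (1.080 + (-0.772)) = -0.154

C = -0.15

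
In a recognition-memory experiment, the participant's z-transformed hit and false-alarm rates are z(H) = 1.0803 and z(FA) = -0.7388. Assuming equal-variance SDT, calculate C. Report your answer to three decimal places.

c = −½·[z(H) + z(FA)] = −½·(1.0803 + (-0.7388)) = -0.17075

C = -0.171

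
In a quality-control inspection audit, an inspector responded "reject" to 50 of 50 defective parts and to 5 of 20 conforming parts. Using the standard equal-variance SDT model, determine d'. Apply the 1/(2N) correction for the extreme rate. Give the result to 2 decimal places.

The hit rate is 50/50 = 1, so apply the 1/(2N) correction: H → 1 − 1/(2·50) = 0.99000.
z(H) = z(0.99000) = 2.326
z(FA) = z(0.25000) = -0.674
d' = 2.326 − (-0.674) = 3.000

d' = 3.00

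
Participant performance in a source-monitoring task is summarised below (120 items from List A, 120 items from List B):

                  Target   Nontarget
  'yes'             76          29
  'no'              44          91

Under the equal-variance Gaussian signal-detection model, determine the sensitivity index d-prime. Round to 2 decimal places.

d-prime = 1.04

H = 76/120 = 0.6333
FA = 29/120 = 0.2417
z(H) = 0.3406
z(FA) = -0.7008
d' = z(H) − z(FA) = 0.3406 − (-0.7008) = 1.0414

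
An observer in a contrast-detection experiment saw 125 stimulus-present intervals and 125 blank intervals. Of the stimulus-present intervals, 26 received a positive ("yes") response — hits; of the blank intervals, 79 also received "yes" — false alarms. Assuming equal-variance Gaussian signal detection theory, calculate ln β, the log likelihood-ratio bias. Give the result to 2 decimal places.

H = 26/125 = 0.2080
FA = 79/125 = 0.6320
z(0.2080) = -0.813, z(0.6320) = 0.337
ln β = −½·[z(H)² − z(FA)²] = −0.5 × (0.661 − 0.114) = -0.2735

ln β = -0.27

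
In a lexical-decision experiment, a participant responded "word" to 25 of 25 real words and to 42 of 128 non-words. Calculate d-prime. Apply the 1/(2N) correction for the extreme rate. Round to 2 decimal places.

The hit rate is 25/25 = 1, so apply the 1/(2N) correction: H → 1 − 1/(2·25) = 0.98000.
z(H) = z(0.98000) = 2.054
z(FA) = z(0.32812) = -0.445
d' = 2.054 − (-0.445) = 2.499

d-prime = 2.50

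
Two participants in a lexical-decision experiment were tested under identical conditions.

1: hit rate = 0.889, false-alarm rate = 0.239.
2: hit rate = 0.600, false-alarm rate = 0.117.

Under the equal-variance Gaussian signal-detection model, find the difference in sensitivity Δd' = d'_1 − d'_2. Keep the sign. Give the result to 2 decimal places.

1: z(0.889) = 1.221, z(0.239) = -0.710, d' = 1.931
2: z(0.600) = 0.253, z(0.117) = -1.190, d' = 1.443
Δd' = d'_1 − d'_2 = 1.931 − 1.443 = 0.488
1 has the higher sensitivity.

Δd' = 0.49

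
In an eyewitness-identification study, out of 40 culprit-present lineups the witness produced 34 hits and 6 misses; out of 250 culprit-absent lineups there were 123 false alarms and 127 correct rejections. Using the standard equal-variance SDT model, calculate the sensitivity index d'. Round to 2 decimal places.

H = 34/40 = 0.8500
FA = 123/250 = 0.4920
z(0.8500) = 1.0364, z(0.4920) = -0.0201
d' = z(H) − z(FA) = 1.0364 − (-0.0201) = 1.0565

d' = 1.06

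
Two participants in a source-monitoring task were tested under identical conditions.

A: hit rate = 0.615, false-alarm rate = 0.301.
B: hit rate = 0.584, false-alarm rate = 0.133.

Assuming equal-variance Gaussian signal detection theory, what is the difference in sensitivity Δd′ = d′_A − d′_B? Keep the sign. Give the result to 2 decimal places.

Δd′ = -0.51

A: z(0.615) = 0.292, z(0.301) = -0.522, d' = 0.814
B: z(0.584) = 0.212, z(0.133) = -1.112, d' = 1.324
Δd' = d'_A − d'_B = 0.814 − 1.324 = -0.510
B has the higher sensitivity.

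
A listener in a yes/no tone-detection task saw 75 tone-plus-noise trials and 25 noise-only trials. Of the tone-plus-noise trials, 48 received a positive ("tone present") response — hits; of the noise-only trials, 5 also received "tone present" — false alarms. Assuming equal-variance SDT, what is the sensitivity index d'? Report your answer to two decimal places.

H = 48/75 = 0.6400
FA = 5/25 = 0.2000
Φ⁻¹(0.6400) = 0.358, Φ⁻¹(0.2000) = -0.842
d' = z(H) − z(FA) = 0.358 − (-0.842) = 1.200

d' = 1.20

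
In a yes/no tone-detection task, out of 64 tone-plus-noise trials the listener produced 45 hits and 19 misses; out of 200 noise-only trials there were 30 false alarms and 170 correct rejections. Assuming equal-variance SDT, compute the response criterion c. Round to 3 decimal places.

H = 45/64 = 0.7031
FA = 30/200 = 0.1500
Φ⁻¹(H) = 0.5333
Φ⁻¹(FA) = -1.0364
c = −½·[z(H) + z(FA)] = −0.5 × (0.5333 + (-1.0364)) = 0.25155

c = 0.252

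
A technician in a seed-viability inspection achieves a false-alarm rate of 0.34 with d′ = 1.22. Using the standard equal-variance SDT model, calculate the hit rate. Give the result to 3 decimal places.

z(false-alarm rate) = z(0.34) = -0.4125
z(H) = z(FA) + d' = -0.4125 + 1.22 = 0.8075
hit rate = Φ(0.8075) = 0.7903

hit rate = 0.790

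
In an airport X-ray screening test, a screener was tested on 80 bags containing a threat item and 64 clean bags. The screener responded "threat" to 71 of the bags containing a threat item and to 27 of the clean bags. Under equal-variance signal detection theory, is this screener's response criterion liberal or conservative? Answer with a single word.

z(H) = 1.213, z(FA) = -0.197
c = −½·(z(H) + z(FA)) = -0.508
c < 0 → liberal criterion (biased toward responding “yes”).

liberal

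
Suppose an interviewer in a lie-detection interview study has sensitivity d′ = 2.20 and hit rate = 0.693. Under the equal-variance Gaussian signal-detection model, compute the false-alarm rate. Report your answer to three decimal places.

z(hit rate) = z(0.693) = 0.5044
z(FA) = z(H) − d' = 0.5044 − 2.20 = -1.6956
false-alarm rate = Φ(-1.6956) = 0.0450

false-alarm rate = 0.045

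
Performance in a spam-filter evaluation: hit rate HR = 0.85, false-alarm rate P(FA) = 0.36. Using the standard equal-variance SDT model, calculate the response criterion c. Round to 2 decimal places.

Φ⁻¹(0.85) = 1.0364, Φ⁻¹(0.36) = -0.3585
c = −½·[z(H) + z(FA)] = −0.5 × (1.0364 + (-0.3585)) = -0.33895
c < 0: the classifier has a liberal response bias.

c = -0.34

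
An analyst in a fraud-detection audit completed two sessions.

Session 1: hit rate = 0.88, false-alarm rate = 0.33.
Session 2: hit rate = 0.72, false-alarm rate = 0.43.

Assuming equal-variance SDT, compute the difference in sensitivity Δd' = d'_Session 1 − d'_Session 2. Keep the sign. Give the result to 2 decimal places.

Δd' = 0.86

Session 1: z(0.88) = 1.175, z(0.33) = -0.440, d' = 1.615
Session 2: z(0.72) = 0.583, z(0.43) = -0.176, d' = 0.759
Δd' = d'_Session 1 − d'_Session 2 = 1.615 − 0.759 = 0.856
Session 1 has the higher sensitivity.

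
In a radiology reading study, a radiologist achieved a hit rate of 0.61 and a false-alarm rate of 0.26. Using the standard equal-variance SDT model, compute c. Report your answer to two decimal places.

c = 0.18

z(H) = 0.279
z(FA) = -0.643
c = −½·[z(H) + z(FA)] = −0.5 × (0.279 + (-0.643)) = 0.182
c > 0: the radiologist has a conservative response bias.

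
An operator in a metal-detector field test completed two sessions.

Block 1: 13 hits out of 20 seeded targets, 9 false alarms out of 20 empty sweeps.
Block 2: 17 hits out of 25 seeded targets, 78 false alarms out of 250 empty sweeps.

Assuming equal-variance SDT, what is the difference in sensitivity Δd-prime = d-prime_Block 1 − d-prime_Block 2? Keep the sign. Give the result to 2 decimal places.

Block 1: z(0.6500) = 0.385, z(0.4500) = -0.126, d' = 0.511
Block 2: z(0.6800) = 0.468, z(0.3120) = -0.490, d' = 0.958
Δd' = d'_Block 1 − d'_Block 2 = 0.511 − 0.958 = -0.447
Block 2 has the higher sensitivity.

Δd-prime = -0.45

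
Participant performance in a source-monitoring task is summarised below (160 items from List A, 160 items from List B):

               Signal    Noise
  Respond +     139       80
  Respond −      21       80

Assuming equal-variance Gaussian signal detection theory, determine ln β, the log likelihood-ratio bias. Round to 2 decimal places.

H = 139/160 = 0.8688
FA = 80/160 = 0.5000
Φ⁻¹(H) = 1.121
Φ⁻¹(FA) = 0.000
ln β = −½·[z(H)² − z(FA)²] = −0.5 × (1.257 − 0.000) = -0.6285

ln β = -0.63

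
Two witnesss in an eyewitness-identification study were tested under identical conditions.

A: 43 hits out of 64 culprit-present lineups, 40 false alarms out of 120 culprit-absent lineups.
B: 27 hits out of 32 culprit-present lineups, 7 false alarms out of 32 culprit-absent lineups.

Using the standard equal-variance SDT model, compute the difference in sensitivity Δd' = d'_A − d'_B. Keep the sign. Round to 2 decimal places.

A: z(0.6719) = 0.445, z(0.3333) = -0.431, d' = 0.876
B: z(0.8438) = 1.010, z(0.2188) = -0.776, d' = 1.786
Δd' = d'_A − d'_B = 0.876 − 1.786 = -0.910
B has the higher sensitivity.

Δd' = -0.91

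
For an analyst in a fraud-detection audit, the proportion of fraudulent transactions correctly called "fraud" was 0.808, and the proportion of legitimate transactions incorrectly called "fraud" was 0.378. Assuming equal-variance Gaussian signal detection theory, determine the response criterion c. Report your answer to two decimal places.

z(0.808) = 0.871, z(0.378) = -0.311
c = −½·[z(H) + z(FA)] = −0.5 × (0.871 + (-0.311)) = -0.280
c < 0: the analyst has a liberal response bias.

c = -0.28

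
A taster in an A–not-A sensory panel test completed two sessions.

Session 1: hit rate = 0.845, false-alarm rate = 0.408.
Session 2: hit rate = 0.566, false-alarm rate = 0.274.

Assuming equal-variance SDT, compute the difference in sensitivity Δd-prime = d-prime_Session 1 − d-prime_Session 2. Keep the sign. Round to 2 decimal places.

Session 1: z(0.845) = 1.015, z(0.408) = -0.233, d' = 1.248
Session 2: z(0.566) = 0.166, z(0.274) = -0.601, d' = 0.767
Δd' = d'_Session 1 − d'_Session 2 = 1.248 − 0.767 = 0.481
Session 1 has the higher sensitivity.

Δd-prime = 0.48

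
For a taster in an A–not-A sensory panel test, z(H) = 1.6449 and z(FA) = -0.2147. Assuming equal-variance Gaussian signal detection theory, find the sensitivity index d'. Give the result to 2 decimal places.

d' = z(H) − z(FA) = 1.6449 − (-0.2147) = 1.8596

d' = 1.86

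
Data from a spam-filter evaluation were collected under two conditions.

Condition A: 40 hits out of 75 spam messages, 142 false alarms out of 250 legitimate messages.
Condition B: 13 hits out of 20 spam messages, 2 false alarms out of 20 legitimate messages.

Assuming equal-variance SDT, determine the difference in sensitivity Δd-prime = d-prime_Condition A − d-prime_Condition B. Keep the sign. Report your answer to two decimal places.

Δd-prime = -1.75

Condition A: z(0.5333) = 0.084, z(0.5680) = 0.171, d' = -0.087
Condition B: z(0.6500) = 0.385, z(0.1000) = -1.282, d' = 1.667
Δd' = d'_Condition A − d'_Condition B = -0.087 − 1.667 = -1.754
Condition B has the higher sensitivity.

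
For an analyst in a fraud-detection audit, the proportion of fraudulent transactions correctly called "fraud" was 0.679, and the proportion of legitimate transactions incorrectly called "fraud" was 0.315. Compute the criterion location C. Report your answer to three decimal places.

C = 0.008

Φ⁻¹(H) = 0.4649
Φ⁻¹(FA) = -0.4817
c = −½·[z(H) + z(FA)] = −0.5 × (0.4649 + (-0.4817)) = 0.0084
c > 0: the analyst has a conservative response bias.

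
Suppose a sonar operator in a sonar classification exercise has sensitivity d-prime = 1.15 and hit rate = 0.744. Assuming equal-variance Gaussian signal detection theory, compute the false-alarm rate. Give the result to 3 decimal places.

false-alarm rate = 0.311

z(hit rate) = z(0.744) = 0.6557
z(FA) = z(H) − d' = 0.6557 − 1.15 = -0.4943
false-alarm rate = Φ(-0.4943) = 0.3105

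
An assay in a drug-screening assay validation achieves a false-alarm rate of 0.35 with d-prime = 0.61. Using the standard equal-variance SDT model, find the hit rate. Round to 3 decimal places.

z(false-alarm rate) = z(0.35) = -0.3853
z(H) = z(FA) + d' = -0.3853 + 0.61 = 0.2247
hit rate = Φ(0.2247) = 0.5889

hit rate = 0.589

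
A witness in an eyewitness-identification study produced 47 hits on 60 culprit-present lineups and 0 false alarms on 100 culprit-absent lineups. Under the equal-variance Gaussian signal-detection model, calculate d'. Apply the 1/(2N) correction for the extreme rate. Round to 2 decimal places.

The false-alarm rate is 0/100 = 0, so apply the 1/(2N) correction: FA → 1/(2·100) = 0.00500.
z(H) = z(0.78333) = 0.783
z(FA) = z(0.00500) = -2.576
d' = 0.783 − (-2.576) = 3.359

d' = 3.36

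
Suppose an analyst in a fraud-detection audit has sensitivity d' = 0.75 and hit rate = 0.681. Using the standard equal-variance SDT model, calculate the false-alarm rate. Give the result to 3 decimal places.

z(hit rate) = z(0.681) = 0.4705
z(FA) = z(H) − d' = 0.4705 − 0.75 = -0.2795
false-alarm rate = Φ(-0.2795) = 0.3899

false-alarm rate = 0.390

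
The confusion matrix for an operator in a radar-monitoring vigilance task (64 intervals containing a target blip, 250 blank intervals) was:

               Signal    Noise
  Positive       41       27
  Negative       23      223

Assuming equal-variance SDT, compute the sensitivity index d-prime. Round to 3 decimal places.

d-prime = 1.597

H = 41/64 = 0.6406
FA = 27/250 = 0.1080
z(0.6406) = 0.3601, z(0.1080) = -1.2372
d' = z(H) − z(FA) = 0.3601 − (-1.2372) = 1.5973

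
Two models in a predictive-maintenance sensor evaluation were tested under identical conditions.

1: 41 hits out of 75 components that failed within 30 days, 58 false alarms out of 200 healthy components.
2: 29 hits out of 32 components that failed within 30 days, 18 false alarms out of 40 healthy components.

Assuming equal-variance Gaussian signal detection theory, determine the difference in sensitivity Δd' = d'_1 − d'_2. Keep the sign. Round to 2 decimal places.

Δd' = -0.77

1: z(0.5467) = 0.117, z(0.2900) = -0.553, d' = 0.670
2: z(0.9062) = 1.318, z(0.4500) = -0.126, d' = 1.444
Δd' = d'_1 − d'_2 = 0.670 − 1.444 = -0.774
2 has the higher sensitivity.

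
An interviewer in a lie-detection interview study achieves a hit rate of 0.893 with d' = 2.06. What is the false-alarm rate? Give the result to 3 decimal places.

z(hit rate) = z(0.893) = 1.2426
z(FA) = z(H) − d' = 1.2426 − 2.06 = -0.8174
false-alarm rate = Φ(-0.8174) = 0.2068

false-alarm rate = 0.207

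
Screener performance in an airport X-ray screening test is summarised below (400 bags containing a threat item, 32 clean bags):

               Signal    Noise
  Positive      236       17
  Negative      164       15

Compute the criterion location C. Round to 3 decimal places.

C = -0.153

H = 236/400 = 0.5900
FA = 17/32 = 0.5312
Φ⁻¹(H) = 0.2275
Φ⁻¹(FA) = 0.0783
c = −½·[z(H) + z(FA)] = −0.5 × (0.2275 + 0.0783) = -0.1529
c < 0: the screener has a liberal response bias.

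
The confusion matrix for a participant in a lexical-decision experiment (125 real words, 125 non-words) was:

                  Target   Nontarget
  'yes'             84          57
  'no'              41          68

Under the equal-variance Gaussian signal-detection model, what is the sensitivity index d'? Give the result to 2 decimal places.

d' = 0.56

H = 84/125 = 0.6720
FA = 57/125 = 0.4560
Φ⁻¹(H) = Φ⁻¹(0.6720) = 0.445
Φ⁻¹(FA) = Φ⁻¹(0.4560) = -0.111
d' = z(H) − z(FA) = 0.445 − (-0.111) = 0.556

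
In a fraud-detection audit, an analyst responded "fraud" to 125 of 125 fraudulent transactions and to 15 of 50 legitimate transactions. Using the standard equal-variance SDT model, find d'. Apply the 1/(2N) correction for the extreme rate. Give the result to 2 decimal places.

The hit rate is 125/125 = 1, so apply the 1/(2N) correction: H → 1 − 1/(2·125) = 0.99600.
z(H) = z(0.99600) = 2.652
z(FA) = z(0.30000) = -0.524
d' = 2.652 − (-0.524) = 3.176

d' = 3.18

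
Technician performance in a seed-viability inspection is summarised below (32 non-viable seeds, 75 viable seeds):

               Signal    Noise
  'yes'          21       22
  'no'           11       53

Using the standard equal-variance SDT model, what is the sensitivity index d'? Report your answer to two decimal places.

d' = 0.95

H = 21/32 = 0.6562
FA = 22/75 = 0.2933
z(H) = 0.4021
z(FA) = -0.5438
d' = z(H) − z(FA) = 0.4021 − (-0.5438) = 0.9459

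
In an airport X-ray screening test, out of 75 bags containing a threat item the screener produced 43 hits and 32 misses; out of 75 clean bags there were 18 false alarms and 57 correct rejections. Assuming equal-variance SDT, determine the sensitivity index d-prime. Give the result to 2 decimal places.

d-prime = 0.89

H = 43/75 = 0.5733
FA = 18/75 = 0.2400
Φ⁻¹(0.5733) = 0.1848, Φ⁻¹(0.2400) = -0.7063
d' = z(H) − z(FA) = 0.1848 − (-0.7063) = 0.8911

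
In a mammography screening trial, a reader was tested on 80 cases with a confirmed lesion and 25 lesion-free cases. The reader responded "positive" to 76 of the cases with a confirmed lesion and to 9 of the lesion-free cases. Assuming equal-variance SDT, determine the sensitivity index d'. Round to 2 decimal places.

d' = 2.00

H = 76/80 = 0.9500
FA = 9/25 = 0.3600
Φ⁻¹(H) = 1.645
Φ⁻¹(FA) = -0.358
d' = z(H) − z(FA) = 1.645 − (-0.358) = 2.003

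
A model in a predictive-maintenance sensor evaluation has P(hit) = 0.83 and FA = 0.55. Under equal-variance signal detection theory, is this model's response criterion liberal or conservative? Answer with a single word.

liberal

z(H) = 0.954, z(FA) = 0.126
c = −½·(z(H) + z(FA)) = -0.540
c < 0 → liberal criterion (biased toward responding “yes”).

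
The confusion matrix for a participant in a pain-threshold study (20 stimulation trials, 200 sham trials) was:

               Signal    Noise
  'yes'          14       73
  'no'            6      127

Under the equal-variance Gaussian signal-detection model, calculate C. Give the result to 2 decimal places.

H = 14/20 = 0.7000
FA = 73/200 = 0.3650
z(0.7000) = 0.524, z(0.3650) = -0.345
c = −½·[z(H) + z(FA)] = −0.5 × (0.524 + (-0.345)) = -0.0895

C = -0.09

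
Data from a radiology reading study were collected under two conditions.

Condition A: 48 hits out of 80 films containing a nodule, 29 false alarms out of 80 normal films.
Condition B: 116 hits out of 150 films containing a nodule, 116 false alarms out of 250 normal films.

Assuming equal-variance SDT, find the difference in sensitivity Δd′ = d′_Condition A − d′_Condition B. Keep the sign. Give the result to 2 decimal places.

Δd′ = -0.24

Condition A: z(0.6000) = 0.253, z(0.3625) = -0.352, d' = 0.605
Condition B: z(0.7733) = 0.750, z(0.4640) = -0.090, d' = 0.840
Δd' = d'_Condition A − d'_Condition B = 0.605 − 0.840 = -0.235
Condition B has the higher sensitivity.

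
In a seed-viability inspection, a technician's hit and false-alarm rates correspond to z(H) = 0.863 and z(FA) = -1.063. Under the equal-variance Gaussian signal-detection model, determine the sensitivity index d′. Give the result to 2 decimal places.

d′ = 1.93

d' = z(H) − z(FA) = 0.863 − (-1.063) = 1.926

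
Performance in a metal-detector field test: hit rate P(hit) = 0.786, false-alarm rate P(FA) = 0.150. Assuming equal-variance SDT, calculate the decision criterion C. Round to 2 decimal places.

Φ⁻¹(H) = 0.7926
Φ⁻¹(FA) = -1.0364
c = −½·[z(H) + z(FA)] = −0.5 × (0.7926 + (-1.0364)) = 0.1219
c > 0: the operator has a conservative response bias.

C = 0.12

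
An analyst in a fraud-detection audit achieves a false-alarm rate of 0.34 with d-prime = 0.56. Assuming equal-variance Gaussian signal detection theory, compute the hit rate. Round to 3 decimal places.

z(false-alarm rate) = z(0.34) = -0.4125
z(H) = z(FA) + d' = -0.4125 + 0.56 = 0.1475
hit rate = Φ(0.1475) = 0.5586

hit rate = 0.559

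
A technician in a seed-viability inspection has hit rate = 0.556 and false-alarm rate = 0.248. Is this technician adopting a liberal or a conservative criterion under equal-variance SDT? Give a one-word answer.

conservative

z(H) = 0.141, z(FA) = -0.681
c = −½·(z(H) + z(FA)) = 0.270
c > 0 → conservative criterion (biased toward responding “no”).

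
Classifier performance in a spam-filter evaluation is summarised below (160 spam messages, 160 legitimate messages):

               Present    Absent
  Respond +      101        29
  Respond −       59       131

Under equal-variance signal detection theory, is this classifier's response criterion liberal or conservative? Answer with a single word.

conservative

z(H) = 0.335, z(FA) = -0.911
c = −½·(z(H) + z(FA)) = 0.288
c > 0 → conservative criterion (biased toward responding “no”).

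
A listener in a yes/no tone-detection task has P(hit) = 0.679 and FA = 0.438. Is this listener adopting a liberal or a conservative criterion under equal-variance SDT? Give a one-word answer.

liberal

z(H) = 0.465, z(FA) = -0.156
c = −½·(z(H) + z(FA)) = -0.1545
c < 0 → liberal criterion (biased toward responding “yes”).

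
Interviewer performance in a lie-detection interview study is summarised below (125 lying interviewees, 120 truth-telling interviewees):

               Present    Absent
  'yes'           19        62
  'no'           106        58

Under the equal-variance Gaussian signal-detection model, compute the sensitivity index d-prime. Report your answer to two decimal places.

H = 19/125 = 0.1520
FA = 62/120 = 0.5167
z(0.1520) = -1.0279, z(0.5167) = 0.0419
d' = z(H) − z(FA) = -1.0279 − 0.0419 = -1.0698

d-prime = -1.07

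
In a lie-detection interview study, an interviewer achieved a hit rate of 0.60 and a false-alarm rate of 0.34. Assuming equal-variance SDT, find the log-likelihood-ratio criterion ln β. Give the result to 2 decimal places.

Φ⁻¹(H) = Φ⁻¹(0.60) = 0.253
Φ⁻¹(FA) = Φ⁻¹(0.34) = -0.412
ln β = −½·[z(H)² − z(FA)²] = −0.5 × (0.064 − 0.170) = 0.053

ln β = 0.05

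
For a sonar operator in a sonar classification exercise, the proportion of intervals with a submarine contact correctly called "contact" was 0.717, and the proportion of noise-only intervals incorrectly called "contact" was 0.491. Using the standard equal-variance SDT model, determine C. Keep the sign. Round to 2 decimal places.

z(H) = 0.574
z(FA) = -0.023
c = −½·[z(H) + z(FA)] = −0.5 × (0.574 + (-0.023)) = -0.2755

C = -0.28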